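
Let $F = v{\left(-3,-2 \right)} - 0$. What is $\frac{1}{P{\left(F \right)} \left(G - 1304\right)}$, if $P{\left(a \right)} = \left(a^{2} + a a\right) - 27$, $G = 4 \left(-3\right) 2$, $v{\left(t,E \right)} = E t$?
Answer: $- \frac{1}{59760} \approx -1.6734 \cdot 10^{-5}$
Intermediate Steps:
$F = 6$ ($F = \left(-2\right) \left(-3\right) - 0 = 6 + 0 = 6$)
$G = -24$ ($G = \left(-12\right) 2 = -24$)
$P{\left(a \right)} = -27 + 2 a^{2}$ ($P{\left(a \right)} = \left(a^{2} + a^{2}\right) - 27 = 2 a^{2} - 27 = -27 + 2 a^{2}$)
$\frac{1}{P{\left(F \right)} \left(G - 1304\right)} = \frac{1}{\left(-27 + 2 \cdot 6^{2}\right) \left(-24 - 1304\right)} = \frac{1}{\left(-27 + 2 \cdot 36\right) \left(-1328\right)} = \frac{1}{\left(-27 + 72\right) \left(-1328\right)} = \frac{1}{45 \left(-1328\right)} = \frac{1}{-59760} = - \frac{1}{59760}$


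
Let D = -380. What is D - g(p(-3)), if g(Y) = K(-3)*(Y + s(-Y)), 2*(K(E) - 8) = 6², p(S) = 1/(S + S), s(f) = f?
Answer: -380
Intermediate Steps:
p(S) = 1/(2*S)
K(E) = 26 (K(E) = 8 + (½)*6² = 8 + (½)*36 = 8 + 18 = 26)
g(Y) = 0 (g(Y) = 26*(Y - Y) = 26*0 = 0)
D - g(p(-3)) = -380 - 1*0 = -380 + 0 = -380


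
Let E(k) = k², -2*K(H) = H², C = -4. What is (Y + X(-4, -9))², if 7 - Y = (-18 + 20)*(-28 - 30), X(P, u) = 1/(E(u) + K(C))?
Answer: 80640400/5329 ≈ 15132.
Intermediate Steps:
K(H) = -H²/2
X(P, u) = 1/(-8 + u²) (X(P, u) = 1/(u² - ½*(-4)²) = 1/(u² - ½*16) = 1/(u² - 8) = 1/(-8 + u²))
Y = 123 (Y = 7 - (-18 + 20)*(-28 - 30) = 7 - 2*(-58) = 7 - 1*(-116) = 7 + 116 = 123)
(Y + X(-4, -9))² = (123 + 1/(-8 + (-9)²))² = (123 + 1/(-8 + 81))² = (123 + 1/73)² = (8980/73)² = 80640400/5329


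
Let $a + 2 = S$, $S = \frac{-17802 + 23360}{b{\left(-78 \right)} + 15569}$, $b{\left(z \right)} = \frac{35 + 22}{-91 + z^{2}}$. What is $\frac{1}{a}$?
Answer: $- \frac{46652537}{76650527} \approx -0.60864$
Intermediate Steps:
$b{\left(z \right)} = \frac{57}{-91 + z^{2}}$
$S = \frac{16654547}{46652537}$ ($S = \frac{-17802 + 23360}{\frac{57}{-91 + \left(-78\right)^{2}} + 15569} = \frac{5558}{\frac{57}{-91 + 6084} + 15569} = \frac{5558}{\frac{57}{5993} + 15569} = \frac{5558}{\frac{93305074}{5993}} = 5558 \cdot \frac{5993}{93305074} = \frac{16654547}{46652537} \approx 0.35699$)
$a = - \frac{76650527}{46652537}$ ($a = -2 + \frac{16654547}{46652537} = - \frac{76650527}{46652537} \approx -1.643$)
$\frac{1}{a} = \frac{1}{- \frac{76650527}{46652537}} = - \frac{46652537}{76650527}$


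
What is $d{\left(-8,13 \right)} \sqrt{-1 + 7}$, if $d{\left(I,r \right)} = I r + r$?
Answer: $- 91 \sqrt{6} \approx -222.9$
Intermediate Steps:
$d{\left(I,r \right)} = r + I r$
$d{\left(-8,13 \right)} \sqrt{-1 + 7} = 13 \left(1 - 8\right) \sqrt{-1 + 7} = 13 \left(-7\right) \sqrt{6} = - 91 \sqrt{6}$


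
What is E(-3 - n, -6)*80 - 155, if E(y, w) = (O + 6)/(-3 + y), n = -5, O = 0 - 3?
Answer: -395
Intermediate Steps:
O = -3
E(y, w) = 3/(-3 + y) (E(y, w) = (-3 + 6)/(-3 + y) = 3/(-3 + y))
E(-3 - n, -6)*80 - 155 = (3/(-3 + (-3 - 1*(-5))))*80 - 155 = (3/(-3 + (-3 + 5)))*80 - 155 = (3/(-3 + 2))*80 - 155 = (3/(-1))*80 - 155 = (3*(-1))*80 - 155 = -3*80 - 155 = -240 - 155 = -395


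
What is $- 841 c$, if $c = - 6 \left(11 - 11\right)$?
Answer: $0$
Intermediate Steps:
$c = 0$ ($c = - 6 \left(11 - 11\right) = \left(-6\right) 0 = 0$)
$- 841 c = \left(-841\right) 0 = 0$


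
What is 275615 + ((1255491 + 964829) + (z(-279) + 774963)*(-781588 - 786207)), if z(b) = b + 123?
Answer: -1214736044630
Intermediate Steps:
z(b) = 123 + b
275615 + ((1255491 + 964829) + (z(-279) + 774963)*(-781588 - 786207)) = 275615 + ((1255491 + 964829) + ((123 - 279) + 774963)*(-781588 - 786207)) = 275615 + (2220320 + (-156 + 774963)*(-1567795)) = 275615 + (2220320 + 774807*(-1567795)) = 275615 + (2220320 - 1214738540565) = 275615 - 1214736320245 = -1214736044630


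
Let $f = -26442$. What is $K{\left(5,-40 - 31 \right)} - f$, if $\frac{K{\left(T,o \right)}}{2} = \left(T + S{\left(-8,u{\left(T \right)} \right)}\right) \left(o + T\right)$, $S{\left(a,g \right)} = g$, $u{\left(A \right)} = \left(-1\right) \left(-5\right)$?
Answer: $25122$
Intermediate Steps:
$u{\left(A \right)} = 5$
$K{\left(T,o \right)} = 2 \left(5 + T\right) \left(T + o\right)$ ($K{\left(T,o \right)} = 2 \left(T + 5\right) \left(o + T\right) = 2 \left(5 + T\right) \left(T + o\right)$)
$K{\left(5,-40 - 31 \right)} - f = \left(2 \cdot 5^{2} + 10 \cdot 5 + 10 \left(-40 - 31\right) + 2 \cdot 5 \left(-40 - 31\right)\right) - -26442 = \left(2 \cdot 25 + 50 + 10 \left(-71\right) + 2 \cdot 5 \left(-71\right)\right) + 26442 = \left(50 + 50 - 710 - 710\right) + 26442 = -1320 + 26442 = 25122$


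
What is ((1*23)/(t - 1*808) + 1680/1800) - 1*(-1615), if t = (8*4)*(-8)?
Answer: 25789951/15960 ≈ 1615.9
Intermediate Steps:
t = -256 (t = 32*(-8) = -256)
((1*23)/(t - 1*808) + 1680/1800) - 1*(-1615) = ((1*23)/(-256 - 1*808) + 1680/1800) - 1*(-1615) = (23/(-256 - 808) + 1680*(1/1800)) + 1615 = (23/(-1064) + 14/15) + 1615 = (23*(-1/1064) + 14/15) + 1615 = (-23/1064 + 14/15) + 1615 = 14551/15960 + 1615 = 25789951/15960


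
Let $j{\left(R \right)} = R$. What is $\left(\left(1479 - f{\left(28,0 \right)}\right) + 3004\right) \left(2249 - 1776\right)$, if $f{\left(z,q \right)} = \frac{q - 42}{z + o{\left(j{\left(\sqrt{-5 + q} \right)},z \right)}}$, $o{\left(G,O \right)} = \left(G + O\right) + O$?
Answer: $\frac{14974229743}{7061} - \frac{19866 i \sqrt{5}}{7061} \approx 2.1207 \cdot 10^{6} - 6.2911 i$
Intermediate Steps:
$o{\left(G,O \right)} = G + 2 O$
$f{\left(z,q \right)} = \frac{-42 + q}{\sqrt{-5 + q} + 3 z}$ ($f{\left(z,q \right)} = \frac{q - 42}{z + \left(\sqrt{-5 + q} + 2 z\right)} = \frac{-42 + q}{\sqrt{-5 + q} + 3 z}$)
$\left(\left(1479 - f{\left(28,0 \right)}\right) + 3004\right) \left(2249 - 1776\right) = \left(\left(1479 - \frac{-42 + 0}{\sqrt{-5 + 0} + 3 \cdot 28}\right) + 3004\right) \left(2249 - 1776\right) = \left(\left(1479 - \frac{1}{\sqrt{-5} + 84} \left(-42\right)\right) + 3004\right) 473 = \left(\left(1479 - \frac{1}{i \sqrt{5} + 84} \left(-42\right)\right) + 3004\right) 473 = \left(\left(1479 - \frac{1}{84 + i \sqrt{5}} \left(-42\right)\right) + 3004\right) 473 = \left(\left(1479 - - \frac{42}{84 + i \sqrt{5}}\right) + 3004\right) 473 = \left(\left(1479 + \frac{42}{84 + i \sqrt{5}}\right) + 3004\right) 473 = \left(4483 + \frac{42}{84 + i \sqrt{5}}\right) 473 = 2120459 + \frac{19866}{84 + i \sqrt{5}}$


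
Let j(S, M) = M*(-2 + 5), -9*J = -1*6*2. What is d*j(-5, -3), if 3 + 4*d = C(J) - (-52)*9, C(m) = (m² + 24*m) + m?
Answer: -4501/4 ≈ -1125.3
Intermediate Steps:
J = 4/3 (J = -(-1*6)*2/9 = -(-2)*2/3 = -⅑*(-12) = 4/3 ≈ 1.3333)
j(S, M) = 3*M (j(S, M) = M*3 = 3*M)
C(m) = m² + 25*m
d = 4501/36 (d = -¾ + (4*(25 + 4/3)/3 - (-52)*9)/4 = -¾ + ((4/3)*(79/3) - 1*(-468))/4 = -¾ + (316/9 + 468)/4 = -¾ + (¼)*(4528/9) = -¾ + 1132/9 = 4501/36 ≈ 125.03)
d*j(-5, -3) = 4501*(3*(-3))/36 = (4501/36)*(-9) = -4501/4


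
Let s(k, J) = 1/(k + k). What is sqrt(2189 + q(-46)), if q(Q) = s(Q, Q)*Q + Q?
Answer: sqrt(8574)/2 ≈ 46.298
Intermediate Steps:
s(k, J) = 1/(2*k)
q(Q) = 1/2 + Q (q(Q) = (1/(2*Q))*Q + Q = 1/2 + Q)
sqrt(2189 + q(-46)) = sqrt(2189 + (1/2 - 46)) = sqrt(2189 - 91/2) = sqrt(4287/2) = sqrt(8574)/2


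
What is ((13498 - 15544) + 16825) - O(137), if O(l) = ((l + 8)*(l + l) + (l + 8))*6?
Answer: -224471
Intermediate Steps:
O(l) = 48 + 6*l + 12*l*(8 + l) (O(l) = ((8 + l)*(2*l) + (8 + l))*6 = (2*l*(8 + l) + (8 + l))*6 = (8 + l + 2*l*(8 + l))*6 = 48 + 6*l + 12*l*(8 + l))
((13498 - 15544) + 16825) - O(137) = ((13498 - 15544) + 16825) - (48 + 12*137**2 + 102*137) = (-2046 + 16825) - (48 + 12*18769 + 13974) = 14779 - (48 + 225228 + 13974) = 14779 - 1*239250 = 14779 - 239250 = -224471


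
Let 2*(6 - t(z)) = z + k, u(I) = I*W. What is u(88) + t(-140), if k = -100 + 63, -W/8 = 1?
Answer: -1219/2 ≈ -609.50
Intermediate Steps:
W = -8 (W = -8*1 = -8)
k = -37
u(I) = -8*I (u(I) = I*(-8) = -8*I)
t(z) = 49/2 - z/2 (t(z) = 6 - (z - 37)/2 = 6 - (-37 + z)/2 = 6 + (37/2 - z/2) = 49/2 - z/2)
u(88) + t(-140) = -8*88 + (49/2 - 1/2*(-140)) = -704 + (49/2 + 70) = -704 + 189/2 = -1219/2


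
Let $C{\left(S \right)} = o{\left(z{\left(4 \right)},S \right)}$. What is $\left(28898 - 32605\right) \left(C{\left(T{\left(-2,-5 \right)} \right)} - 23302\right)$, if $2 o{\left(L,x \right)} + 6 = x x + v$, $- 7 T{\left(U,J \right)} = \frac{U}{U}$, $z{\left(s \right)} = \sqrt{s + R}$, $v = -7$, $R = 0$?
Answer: $\frac{4233824012}{49} \approx 8.6405 \cdot 10^{7}$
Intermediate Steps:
$z{\left(s \right)} = \sqrt{s}$ ($z{\left(s \right)} = \sqrt{s + 0} = \sqrt{s}$)
$T{\left(U,J \right)} = - \frac{1}{7}$ ($T{\left(U,J \right)} = - \frac{U \frac{1}{U}}{7} = \left(- \frac{1}{7}\right) 1 = - \frac{1}{7}$)
$o{\left(L,x \right)} = - \frac{13}{2} + \frac{x^{2}}{2}$ ($o{\left(L,x \right)} = -3 + \frac{x x - 7}{2} = -3 + \frac{x^{2} - 7}{2} = -3 + \frac{-7 + x^{2}}{2} = -3 + \left(- \frac{7}{2} + \frac{x^{2}}{2}\right) = - \frac{13}{2} + \frac{x^{2}}{2}$)
$C{\left(S \right)} = - \frac{13}{2} + \frac{S^{2}}{2}$
$\left(28898 - 32605\right) \left(C{\left(T{\left(-2,-5 \right)} \right)} - 23302\right) = \left(28898 - 32605\right) \left(\left(- \frac{13}{2} + \frac{\left(- \frac{1}{7}\right)^{2}}{2}\right) - 23302\right) = - 3707 \left(\left(- \frac{13}{2} + \frac{1}{2} \cdot \frac{1}{49}\right) - 23302\right) = - 3707 \left(\left(- \frac{13}{2} + \frac{1}{98}\right) - 23302\right) = - 3707 \left(- \frac{318}{49} - 23302\right) = \left(-3707\right) \left(- \frac{1142116}{49}\right) = \frac{4233824012}{49}$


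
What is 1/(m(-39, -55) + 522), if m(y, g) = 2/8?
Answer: 4/2089 ≈ 0.0019148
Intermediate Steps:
m(y, g) = 1/4 (m(y, g) = 2*(1/8) = 1/4)
1/(m(-39, -55) + 522) = 1/(1/4 + 522) = 1/(2089/4) = 4/2089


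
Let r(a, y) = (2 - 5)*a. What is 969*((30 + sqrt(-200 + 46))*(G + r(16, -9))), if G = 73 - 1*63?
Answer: -1104660 - 36822*I*sqrt(154) ≈ -1.1047e+6 - 4.5695e+5*I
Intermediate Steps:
G = 10 (G = 73 - 63 = 10)
r(a, y) = -3*a
969*((30 + sqrt(-200 + 46))*(G + r(16, -9))) = 969*((30 + sqrt(-200 + 46))*(10 - 3*16)) = 969*((30 + sqrt(-154))*(10 - 48)) = 969*((30 + I*sqrt(154))*(-38)) = 969*(-1140 - 38*I*sqrt(154)) = -1104660 - 36822*I*sqrt(154)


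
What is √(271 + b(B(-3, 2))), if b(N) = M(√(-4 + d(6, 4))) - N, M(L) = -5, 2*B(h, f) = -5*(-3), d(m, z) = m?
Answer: √1034/2 ≈ 16.078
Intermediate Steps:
B(h, f) = 15/2 (B(h, f) = (-5*(-3))/2 = (½)*15 = 15/2)
b(N) = -5 - N
√(271 + b(B(-3, 2))) = √(271 + (-5 - 1*15/2)) = √(271 + (-5 - 15/2)) = √(271 - 25/2) = √(517/2) = √1034/2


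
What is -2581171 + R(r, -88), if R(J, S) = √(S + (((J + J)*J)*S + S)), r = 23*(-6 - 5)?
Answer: -2581171 + 4*I*√704110 ≈ -2.5812e+6 + 3356.4*I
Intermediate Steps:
r = -253 (r = 23*(-11) = -253)
R(J, S) = √(2*S + 2*S*J²) (R(J, S) = √(S + (((2*J)*J)*S + S)) = √(S + ((2*J²)*S + S)) = √(S + (2*S*J² + S)) = √(S + (S + 2*S*J²)) = √(2*S + 2*S*J²))
-2581171 + R(r, -88) = -2581171 + √2*√(-88*(1 + (-253)²)) = -2581171 + √2*√(-88*(1 + 64009)) = -2581171 + √2*√(-88*64010) = -2581171 + √2*√(-5632880) = -2581171 + √2*(4*I*√352055) = -2581171 + 4*I*√704110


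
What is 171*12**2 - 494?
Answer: 24130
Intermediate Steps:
171*12**2 - 494 = 171*144 - 494 = 24624 - 494 = 24130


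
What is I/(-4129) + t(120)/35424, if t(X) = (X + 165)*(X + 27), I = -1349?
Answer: 24530159/16251744 ≈ 1.5094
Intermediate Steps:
t(X) = (27 + X)*(165 + X) (t(X) = (165 + X)*(27 + X) = (27 + X)*(165 + X))
I/(-4129) + t(120)/35424 = -1349/(-4129) + (4455 + 120**2 + 192*120)/35424 = -1349*(-1/4129) + (4455 + 14400 + 23040)*(1/35424) = 1349/4129 + 41895*(1/35424) = 1349/4129 + 4655/3936 = 24530159/16251744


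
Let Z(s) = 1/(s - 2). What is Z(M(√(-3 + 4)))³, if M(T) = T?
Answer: -1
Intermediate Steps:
Z(s) = 1/(-2 + s)
Z(M(√(-3 + 4)))³ = (1/(-2 + √(-3 + 4)))³ = (1/(-2 + √1))³ = (1/(-2 + 1))³ = (1/(-1))³ = (-1)³ = -1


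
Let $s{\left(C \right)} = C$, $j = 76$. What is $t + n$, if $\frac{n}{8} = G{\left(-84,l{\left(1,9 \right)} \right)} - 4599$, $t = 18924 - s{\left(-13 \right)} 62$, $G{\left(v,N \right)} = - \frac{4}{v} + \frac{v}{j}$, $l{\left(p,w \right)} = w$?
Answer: $- \frac{6811114}{399} \approx -17070.0$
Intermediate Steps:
$G{\left(v,N \right)} = - \frac{4}{v} + \frac{v}{76}$
$t = 19730$ ($t = 18924 - \left(-13\right) 62 = 18924 - -806 = 18924 + 806 = 19730$)
$n = - \frac{14683384}{399}$ ($n = 8 \left(\left(- \frac{4}{-84} + \frac{1}{76} \left(-84\right)\right) - 4599\right) = 8 \left(\left(\left(-4\right) \left(- \frac{1}{84}\right) - \frac{21}{19}\right) - 4599\right) = 8 \left(\left(\frac{1}{21} - \frac{21}{19}\right) - 4599\right) = 8 \left(- \frac{422}{399} - 4599\right) = 8 \left(- \frac{1835423}{399}\right) = - \frac{14683384}{399} \approx -36800.0$)
$t + n = 19730 - \frac{14683384}{399} = - \frac{6811114}{399}$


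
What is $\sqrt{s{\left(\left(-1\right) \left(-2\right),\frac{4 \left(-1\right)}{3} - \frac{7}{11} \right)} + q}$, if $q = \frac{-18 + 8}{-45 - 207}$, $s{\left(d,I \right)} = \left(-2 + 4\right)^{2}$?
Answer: $\frac{\sqrt{7126}}{42} \approx 2.0099$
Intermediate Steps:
$s{\left(d,I \right)} = 4$ ($s{\left(d,I \right)} = 2^{2} = 4$)
$q = \frac{5}{126}$ ($q = - \frac{10}{-252} = \left(-10\right) \left(- \frac{1}{252}\right) = \frac{5}{126} \approx 0.039683$)
$\sqrt{s{\left(\left(-1\right) \left(-2\right),\frac{4 \left(-1\right)}{3} - \frac{7}{11} \right)} + q} = \sqrt{4 + \frac{5}{126}} = \sqrt{\frac{509}{126}} = \frac{\sqrt{7126}}{42}$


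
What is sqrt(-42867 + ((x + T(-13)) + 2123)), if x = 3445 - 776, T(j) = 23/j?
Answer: 7*I*sqrt(131326)/13 ≈ 195.13*I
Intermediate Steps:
x = 2669
sqrt(-42867 + ((x + T(-13)) + 2123)) = sqrt(-42867 + ((2669 + 23/(-13)) + 2123)) = sqrt(-42867 + ((2669 + 23*(-1/13)) + 2123)) = sqrt(-42867 + ((2669 - 23/13) + 2123)) = sqrt(-42867 + (34674/13 + 2123)) = sqrt(-42867 + 62273/13) = sqrt(-494998/13) = 7*I*sqrt(131326)/13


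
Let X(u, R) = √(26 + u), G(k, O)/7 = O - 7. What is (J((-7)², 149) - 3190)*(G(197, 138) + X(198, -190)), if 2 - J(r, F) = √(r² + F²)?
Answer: -(917 + 4*√14)*(3188 + √24602) ≈ -3.1173e+6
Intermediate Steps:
G(k, O) = -49 + 7*O (G(k, O) = 7*(O - 7) = 7*(-7 + O) = -49 + 7*O)
J(r, F) = 2 - √(F² + r²) (J(r, F) = 2 - √(r² + F²) = 2 - √(F² + r²))
(J((-7)², 149) - 3190)*(G(197, 138) + X(198, -190)) = ((2 - √(149² + ((-7)²)²)) - 3190)*((-49 + 7*138) + √(26 + 198)) = ((2 - √(22201 + 49²)) - 3190)*((-49 + 966) + √224) = ((2 - √(22201 + 2401)) - 3190)*(917 + 4*√14) = ((2 - √24602) - 3190)*(917 + 4*√14) = (-3188 - √24602)*(917 + 4*√14)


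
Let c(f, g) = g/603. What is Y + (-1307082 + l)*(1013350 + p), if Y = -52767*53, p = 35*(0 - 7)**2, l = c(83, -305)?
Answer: -88894025527152/67 ≈ -1.3268e+12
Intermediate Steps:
c(f, g) = g/603 (c(f, g) = g*(1/603) = g/603)
l = -305/603 (l = (1/603)*(-305) = -305/603 ≈ -0.50580)
p = 1715 (p = 35*(-7)**2 = 35*49 = 1715)
Y = -2796651
Y + (-1307082 + l)*(1013350 + p) = -2796651 + (-1307082 - 305/603)*(1013350 + 1715) = -2796651 - 788170751/603*1015065 = -2796651 - 88893838151535/67 = -88894025527152/67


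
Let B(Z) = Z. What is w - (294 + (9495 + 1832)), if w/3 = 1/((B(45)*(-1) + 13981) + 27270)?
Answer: -478854923/41206 ≈ -11621.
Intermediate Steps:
w = 3/41206 (w = 3/((45*(-1) + 13981) + 27270) = 3/((-45 + 13981) + 27270) = 3/(13936 + 27270) = 3/41206 ≈ 7.2805e-5)
w - (294 + (9495 + 1832)) = 3/41206 - (294 + (9495 + 1832)) = 3/41206 - (294 + 11327) = 3/41206 - 1*11621 = 3/41206 - 11621 = -478854923/41206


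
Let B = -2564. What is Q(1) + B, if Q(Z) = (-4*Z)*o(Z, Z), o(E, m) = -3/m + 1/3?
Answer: -7660/3 ≈ -2553.3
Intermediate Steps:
o(E, m) = ⅓ - 3/m (o(E, m) = -3/m + 1*(⅓) = -3/m + ⅓ = ⅓ - 3/m)
Q(Z) = 12 - 4*Z/3 (Q(Z) = (-4*Z)*((-9 + Z)/(3*Z)) = 12 - 4*Z/3)
Q(1) + B = (12 - 4/3*1) - 2564 = (12 - 4/3) - 2564 = 32/3 - 2564 = -7660/3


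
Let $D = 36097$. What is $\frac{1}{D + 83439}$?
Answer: $\frac{1}{119536} \approx 8.3657 \cdot 10^{-6}$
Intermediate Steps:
$\frac{1}{D + 83439} = \frac{1}{36097 + 83439} = \frac{1}{119536}$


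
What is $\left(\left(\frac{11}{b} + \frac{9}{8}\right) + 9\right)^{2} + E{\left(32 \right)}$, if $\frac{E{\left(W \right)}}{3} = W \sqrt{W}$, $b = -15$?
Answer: $\frac{1270129}{14400} + 384 \sqrt{2} \approx 631.26$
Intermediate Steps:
$E{\left(W \right)} = 3 W^{\frac{3}{2}}$ ($E{\left(W \right)} = 3 W \sqrt{W} = 3 W^{\frac{3}{2}}$)
$\left(\left(\frac{11}{b} + \frac{9}{8}\right) + 9\right)^{2} + E{\left(32 \right)} = \left(\left(\frac{11}{-15} + \frac{9}{8}\right) + 9\right)^{2} + 3 \cdot 32^{\frac{3}{2}} = \left(\left(11 \left(- \frac{1}{15}\right) + 9 \cdot \frac{1}{8}\right) + 9\right)^{2} + 3 \cdot 128 \sqrt{2} = \left(\left(- \frac{11}{15} + \frac{9}{8}\right) + 9\right)^{2} + 384 \sqrt{2} = \left(\frac{47}{120} + 9\right)^{2} + 384 \sqrt{2} = \left(\frac{1127}{120}\right)^{2} + 384 \sqrt{2} = \frac{1270129}{14400} + 384 \sqrt{2}$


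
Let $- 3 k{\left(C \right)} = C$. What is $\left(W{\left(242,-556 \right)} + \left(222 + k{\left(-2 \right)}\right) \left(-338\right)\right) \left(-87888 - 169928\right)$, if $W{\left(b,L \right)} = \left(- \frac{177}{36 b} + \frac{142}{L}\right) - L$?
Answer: $\frac{971817022782775}{50457} \approx 1.926 \cdot 10^{10}$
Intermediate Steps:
$k{\left(C \right)} = - \frac{C}{3}$
$W{\left(b,L \right)} = - L + \frac{142}{L} - \frac{59}{12 b}$ ($W{\left(b,L \right)} = \left(- 177 \frac{1}{36 b} + \frac{142}{L}\right) - L = \left(- \frac{59}{12 b} + \frac{142}{L}\right) - L = \left(\frac{142}{L} - \frac{59}{12 b}\right) - L = - L + \frac{142}{L} - \frac{59}{12 b}$)
$\left(W{\left(242,-556 \right)} + \left(222 + k{\left(-2 \right)}\right) \left(-338\right)\right) \left(-87888 - 169928\right) = \left(\left(\left(-1\right) \left(-556\right) + \frac{142}{-556} - \frac{59}{12 \cdot 242}\right) + \left(222 - - \frac{2}{3}\right) \left(-338\right)\right) \left(-87888 - 169928\right) = \left(\left(556 + 142 \left(- \frac{1}{556}\right) - \frac{59}{2904}\right) + \left(222 + \frac{2}{3}\right) \left(-338\right)\right) \left(-257816\right) = \left(\left(556 - \frac{71}{278} - \frac{59}{2904}\right) + \frac{668}{3} \left(-338\right)\right) \left(-257816\right) = \left(\frac{224321443}{403656} - \frac{225784}{3}\right) \left(-257816\right) = \left(- \frac{30155367325}{403656}\right) \left(-257816\right) = \frac{971817022782775}{50457}$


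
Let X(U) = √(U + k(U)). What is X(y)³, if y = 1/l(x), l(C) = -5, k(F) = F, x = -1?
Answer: -2*I*√10/25 ≈ -0.25298*I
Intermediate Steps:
y = -⅕ (y = 1/(-5) = -⅕ ≈ -0.20000)
X(U) = √2*√U (X(U) = √(U + U) = √(2*U) = √2*√U)
X(y)³ = (√2*√(-⅕))³ = (√2*(I*√5/5))³ = (I*√10/5)³ = -2*I*√10/25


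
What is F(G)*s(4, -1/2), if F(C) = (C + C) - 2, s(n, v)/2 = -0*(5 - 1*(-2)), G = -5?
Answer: 0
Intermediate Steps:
s(n, v) = 0 (s(n, v) = 2*(-0*(5 - 1*(-2))) = 2*(-0*(5 + 2)) = 2*(-0*7) = 2*(-1*0) = 2*0 = 0)
F(C) = -2 + 2*C (F(C) = 2*C - 2 = -2 + 2*C)
F(G)*s(4, -1/2) = (-2 + 2*(-5))*0 = (-2 - 10)*0 = -12*0 = 0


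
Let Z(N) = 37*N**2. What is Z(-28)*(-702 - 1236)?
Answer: -56217504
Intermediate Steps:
Z(-28)*(-702 - 1236) = (37*(-28)**2)*(-702 - 1236) = (37*784)*(-1938) = 29008*(-1938) = -56217504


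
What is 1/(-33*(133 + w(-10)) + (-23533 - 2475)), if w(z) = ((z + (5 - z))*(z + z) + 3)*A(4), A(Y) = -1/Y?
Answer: -4/124789 ≈ -3.2054e-5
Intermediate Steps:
w(z) = -3/4 - 5*z/2 (w(z) = ((z + (5 - z))*(z + z) + 3)*(-1/4) = (5*(2*z) + 3)*(-1*1/4) = (10*z + 3)*(-1/4) = (3 + 10*z)*(-1/4) = -3/4 - 5*z/2)
1/(-33*(133 + w(-10)) + (-23533 - 2475)) = 1/(-33*(133 + (-3/4 - 5/2*(-10))) + (-23533 - 2475)) = 1/(-33*(133 + (-3/4 + 25)) - 26008) = 1/(-33*(133 + 97/4) - 26008) = 1/(-33*629/4 - 26008) = 1/(-20757/4 - 26008) = 1/(-124789/4) = -4/124789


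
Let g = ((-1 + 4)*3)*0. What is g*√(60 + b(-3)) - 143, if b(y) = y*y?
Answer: -143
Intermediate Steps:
b(y) = y²
g = 0 (g = (3*3)*0 = 9*0 = 0)
g*√(60 + b(-3)) - 143 = 0*√(60 + (-3)²) - 143 = 0*√(60 + 9) - 143 = 0*√69 - 143 = 0 - 143 = -143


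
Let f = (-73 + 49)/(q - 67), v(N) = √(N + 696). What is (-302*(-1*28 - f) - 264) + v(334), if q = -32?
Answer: 272752/33 + √1030 ≈ 8297.3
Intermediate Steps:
v(N) = √(696 + N)
f = 8/33 (f = (-73 + 49)/(-32 - 67) = -24/(-99) = -24*(-1/99) = 8/33 ≈ 0.24242)
(-302*(-1*28 - f) - 264) + v(334) = (-302*(-1*28 - 1*8/33) - 264) + √(696 + 334) = (-302*(-28 - 8/33) - 264) + √1030 = (-302*(-932/33) - 264) + √1030 = (281464/33 - 264) + √1030 = 272752/33 + √1030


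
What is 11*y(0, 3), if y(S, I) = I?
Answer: 33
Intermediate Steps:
11*y(0, 3) = 11*3 = 33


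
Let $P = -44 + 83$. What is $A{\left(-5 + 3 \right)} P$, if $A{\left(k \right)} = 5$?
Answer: $195$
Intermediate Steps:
$P = 39$
$A{\left(-5 + 3 \right)} P = 5 \cdot 39 = 195$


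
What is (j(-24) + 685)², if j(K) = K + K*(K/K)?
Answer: 405769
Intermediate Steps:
j(K) = 2*K (j(K) = K + K*1 = K + K = 2*K)
(j(-24) + 685)² = (2*(-24) + 685)² = (-48 + 685)² = 637² = 405769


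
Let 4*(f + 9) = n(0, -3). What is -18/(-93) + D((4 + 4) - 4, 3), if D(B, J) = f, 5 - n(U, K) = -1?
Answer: -453/62 ≈ -7.3064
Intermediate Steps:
n(U, K) = 6 (n(U, K) = 5 - 1*(-1) = 5 + 1 = 6)
f = -15/2 (f = -9 + (¼)*6 = -9 + 3/2 = -15/2 ≈ -7.5000)
D(B, J) = -15/2
-18/(-93) + D((4 + 4) - 4, 3) = -18/(-93) - 15/2 = -18*(-1/93) - 15/2 = 6/31 - 15/2 = -453/62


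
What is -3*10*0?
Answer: 0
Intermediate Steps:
-3*10*0 = -30*0 = 0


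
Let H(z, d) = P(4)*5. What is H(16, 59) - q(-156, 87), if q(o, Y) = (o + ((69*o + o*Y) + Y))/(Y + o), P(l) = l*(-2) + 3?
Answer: -8710/23 ≈ -378.70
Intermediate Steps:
P(l) = 3 - 2*l (P(l) = -2*l + 3 = 3 - 2*l)
q(o, Y) = (Y + 70*o + Y*o)/(Y + o) (q(o, Y) = (o + ((69*o + Y*o) + Y))/(Y + o) = (o + (Y + 69*o + Y*o))/(Y + o) = (Y + 70*o + Y*o)/(Y + o))
H(z, d) = -25 (H(z, d) = (3 - 2*4)*5 = (3 - 8)*5 = -5*5 = -25)
H(16, 59) - q(-156, 87) = -25 - (87 + 70*(-156) + 87*(-156))/(87 - 156) = -25 - (87 - 10920 - 13572)/(-69) = -25 - (-1)*(-24405)/69 = -25 - 1*8135/23 = -25 - 8135/23 = -8710/23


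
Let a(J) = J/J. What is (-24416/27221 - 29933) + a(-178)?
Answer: -814803388/27221 ≈ -29933.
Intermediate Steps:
a(J) = 1
(-24416/27221 - 29933) + a(-178) = (-24416/27221 - 29933) + 1 = -814830609/27221 + 1 = -814803388/27221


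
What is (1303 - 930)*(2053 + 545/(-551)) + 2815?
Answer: 423286499/551 ≈ 7.6822e+5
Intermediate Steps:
(1303 - 930)*(2053 + 545/(-551)) + 2815 = 373*(2053 + 545*(-1/551)) + 2815 = 373*(2053 - 545/551) + 2815 = 373*(1130658/551) + 2815 = 421735434/551 + 2815 = 423286499/551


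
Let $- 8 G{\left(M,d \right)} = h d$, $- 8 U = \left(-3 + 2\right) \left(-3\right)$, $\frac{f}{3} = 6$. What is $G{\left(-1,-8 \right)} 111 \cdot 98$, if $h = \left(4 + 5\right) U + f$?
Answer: $\frac{636363}{4} \approx 1.5909 \cdot 10^{5}$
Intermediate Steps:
$f = 18$ ($f = 3 \cdot 6 = 18$)
$U = - \frac{3}{8}$ ($U = - \frac{\left(-3 + 2\right) \left(-3\right)}{8} = - \frac{\left(-1\right) \left(-3\right)}{8} = \left(- \frac{1}{8}\right) 3 = - \frac{3}{8} \approx -0.375$)
$h = \frac{117}{8}$ ($h = \left(4 + 5\right) \left(- \frac{3}{8}\right) + 18 = 9 \left(- \frac{3}{8}\right) + 18 = - \frac{27}{8} + 18 = \frac{117}{8} \approx 14.625$)
$G{\left(M,d \right)} = - \frac{117 d}{64}$ ($G{\left(M,d \right)} = - \frac{\frac{117}{8} d}{8} = - \frac{117 d}{64}$)
$G{\left(-1,-8 \right)} 111 \cdot 98 = \left(- \frac{117}{64}\right) \left(-8\right) 111 \cdot 98 = \frac{117}{8} \cdot 111 \cdot 98 = \frac{12987}{8} \cdot 98 = \frac{636363}{4}$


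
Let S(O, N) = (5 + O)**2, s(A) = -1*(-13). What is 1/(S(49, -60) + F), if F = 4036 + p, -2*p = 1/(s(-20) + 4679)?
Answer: 9384/65237567 ≈ 0.00014384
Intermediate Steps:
s(A) = 13
p = -1/9384 (p = -1/(2*(13 + 4679)) = -1/2/4692 = -1/2*1/4692 = -1/9384 ≈ -0.00010656)
F = 37873823/9384 (F = 4036 - 1/9384 = 37873823/9384 ≈ 4036.0)
1/(S(49, -60) + F) = 1/((5 + 49)**2 + 37873823/9384) = 1/(54**2 + 37873823/9384) = 1/(2916 + 37873823/9384) = 1/(65237567/9384) = 9384/65237567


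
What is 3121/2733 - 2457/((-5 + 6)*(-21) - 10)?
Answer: 6811732/84723 ≈ 80.400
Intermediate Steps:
3121/2733 - 2457/((-5 + 6)*(-21) - 10) = 3121*(1/2733) - 2457/(1*(-21) - 10) = 3121/2733 - 2457/(-21 - 10) = 3121/2733 - 2457/(-31) = 3121/2733 - 2457*(-1/31) = 3121/2733 + 2457/31 = 6811732/84723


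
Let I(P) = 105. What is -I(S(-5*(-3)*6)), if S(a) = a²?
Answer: -105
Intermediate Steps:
-I(S(-5*(-3)*6)) = -1*105 = -105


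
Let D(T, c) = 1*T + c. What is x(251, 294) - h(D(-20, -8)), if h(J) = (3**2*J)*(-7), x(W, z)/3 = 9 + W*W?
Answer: 187266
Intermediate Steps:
D(T, c) = T + c
x(W, z) = 27 + 3*W**2 (x(W, z) = 3*(9 + W*W) = 3*(9 + W**2) = 27 + 3*W**2)
h(J) = -63*J (h(J) = (9*J)*(-7) = -63*J)
x(251, 294) - h(D(-20, -8)) = (27 + 3*251**2) - (-63)*(-20 - 8) = (27 + 3*63001) - (-63)*(-28) = (27 + 189003) - 1*1764 = 189030 - 1764 = 187266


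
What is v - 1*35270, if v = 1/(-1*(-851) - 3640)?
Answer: -98368031/2789 ≈ -35270.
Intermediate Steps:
v = -1/2789 (v = 1/(851 - 3640) = 1/(-2789) = -1/2789 ≈ -0.00035855)
v - 1*35270 = -1/2789 - 1*35270 = -1/2789 - 35270 = -98368031/2789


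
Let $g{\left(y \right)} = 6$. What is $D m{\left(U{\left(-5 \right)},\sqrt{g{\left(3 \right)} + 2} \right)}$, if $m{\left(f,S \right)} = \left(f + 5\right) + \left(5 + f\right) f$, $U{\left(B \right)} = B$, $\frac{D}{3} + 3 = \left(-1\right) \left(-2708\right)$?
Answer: $0$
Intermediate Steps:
$D = 8115$ ($D = -9 + 3 \left(\left(-1\right) \left(-2708\right)\right) = -9 + 3 \cdot 2708 = -9 + 8124 = 8115$)
$m{\left(f,S \right)} = 5 + f + f \left(5 + f\right)$ ($m{\left(f,S \right)} = \left(5 + f\right) + f \left(5 + f\right) = 5 + f + f \left(5 + f\right)$)
$D m{\left(U{\left(-5 \right)},\sqrt{g{\left(3 \right)} + 2} \right)} = 8115 \left(5 + \left(-5\right)^{2} + 6 \left(-5\right)\right) = 8115 \left(5 + 25 - 30\right) = 8115 \cdot 0 = 0$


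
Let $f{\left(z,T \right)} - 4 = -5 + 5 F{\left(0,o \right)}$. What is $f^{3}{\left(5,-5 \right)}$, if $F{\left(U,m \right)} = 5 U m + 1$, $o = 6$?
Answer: $64$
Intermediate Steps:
$F{\left(U,m \right)} = 1 + 5 U m$ ($F{\left(U,m \right)} = 5 U m + 1 = 1 + 5 U m$)
$f{\left(z,T \right)} = 4$ ($f{\left(z,T \right)} = 4 - \left(5 - 5 \left(1 + 5 \cdot 0 \cdot 6\right)\right) = 4 - \left(5 - 5 \left(1 + 0\right)\right) = 4 + \left(-5 + 5 \cdot 1\right) = 4 + \left(-5 + 5\right) = 4 + 0 = 4$)
$f^{3}{\left(5,-5 \right)} = 4^{3} = 64$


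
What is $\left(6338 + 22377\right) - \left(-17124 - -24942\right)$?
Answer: $20897$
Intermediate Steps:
$\left(6338 + 22377\right) - \left(-17124 - -24942\right) = 28715 - \left(-17124 + 24942\right) = 28715 - 7818 = 20897$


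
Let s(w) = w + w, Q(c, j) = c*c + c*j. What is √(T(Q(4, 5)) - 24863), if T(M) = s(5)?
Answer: I*√24853 ≈ 157.65*I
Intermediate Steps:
Q(c, j) = c² + c*j
s(w) = 2*w
T(M) = 10 (T(M) = 2*5 = 10)
√(T(Q(4, 5)) - 24863) = √(10 - 24863) = √(-24853) = I*√24853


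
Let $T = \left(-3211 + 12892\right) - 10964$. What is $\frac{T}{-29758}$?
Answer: $\frac{1283}{29758} \approx 0.043114$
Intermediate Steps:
$T = -1283$ ($T = 9681 - 10964 = -1283$)
$\frac{T}{-29758} = - \frac{1283}{-29758} = \left(-1283\right) \left(- \frac{1}{29758}\right) = \frac{1283}{29758}$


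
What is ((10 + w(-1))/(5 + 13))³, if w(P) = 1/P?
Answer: ⅛ ≈ 0.12500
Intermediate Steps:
((10 + w(-1))/(5 + 13))³ = ((10 + 1/(-1))/(5 + 13))³ = ((10 - 1)/18)³ = (9*(1/18))³ = (½)³ = ⅛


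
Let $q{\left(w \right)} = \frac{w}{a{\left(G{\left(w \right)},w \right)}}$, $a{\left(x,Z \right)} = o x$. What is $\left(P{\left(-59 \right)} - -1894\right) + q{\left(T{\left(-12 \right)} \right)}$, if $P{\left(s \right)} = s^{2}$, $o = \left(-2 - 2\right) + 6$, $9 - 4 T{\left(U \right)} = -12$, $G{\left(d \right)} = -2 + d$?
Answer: $\frac{139771}{26} \approx 5375.8$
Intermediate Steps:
$T{\left(U \right)} = \frac{21}{4}$ ($T{\left(U \right)} = \frac{9}{4} - -3 = \frac{9}{4} + 3 = \frac{21}{4}$)
$o = 2$ ($o = -4 + 6 = 2$)
$a{\left(x,Z \right)} = 2 x$
$q{\left(w \right)} = \frac{w}{-4 + 2 w}$ ($q{\left(w \right)} = \frac{w}{2 \left(-2 + w\right)} = \frac{w}{-4 + 2 w}$)
$\left(P{\left(-59 \right)} - -1894\right) + q{\left(T{\left(-12 \right)} \right)} = \left(\left(-59\right)^{2} - -1894\right) + \frac{1}{2} \cdot \frac{21}{4} \frac{1}{-2 + \frac{21}{4}} = \left(3481 + 1894\right) + \frac{1}{2} \cdot \frac{21}{4} \frac{1}{\frac{13}{4}} = 5375 + \frac{1}{2} \cdot \frac{21}{4} \cdot \frac{4}{13} = 5375 + \frac{21}{26} = \frac{139771}{26}$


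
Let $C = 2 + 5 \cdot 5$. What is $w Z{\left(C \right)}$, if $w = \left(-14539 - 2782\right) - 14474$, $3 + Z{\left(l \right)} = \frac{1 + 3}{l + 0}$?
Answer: $\frac{2448215}{27} \approx 90675.0$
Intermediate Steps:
$C = 27$ ($C = 2 + 25 = 27$)
$Z{\left(l \right)} = -3 + \frac{4}{l}$ ($Z{\left(l \right)} = -3 + \frac{1 + 3}{l + 0} = -3 + \frac{4}{l}$)
$w = -31795$ ($w = -17321 - 14474 = -31795$)
$w Z{\left(C \right)} = - 31795 \left(-3 + \frac{4}{27}\right) = \left(-31795\right) \left(- \frac{77}{27}\right) = \frac{2448215}{27}$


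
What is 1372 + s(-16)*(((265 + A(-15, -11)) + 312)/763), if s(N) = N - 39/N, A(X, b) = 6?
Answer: 2374695/1744 ≈ 1361.6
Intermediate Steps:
1372 + s(-16)*(((265 + A(-15, -11)) + 312)/763) = 1372 + (-16 - 39/(-16))*(((265 + 6) + 312)/763) = 1372 + (-16 - 39*(-1/16))*((271 + 312)*(1/763)) = 1372 + (-16 + 39/16)*(583*(1/763)) = 1372 - 217/16*583/763 = 1372 - 18073/1744 = 2374695/1744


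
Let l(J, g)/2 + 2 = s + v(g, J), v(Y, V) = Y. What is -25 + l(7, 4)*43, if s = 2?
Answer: 319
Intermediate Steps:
l(J, g) = 2*g (l(J, g) = -4 + 2*(2 + g) = -4 + (4 + 2*g) = 2*g)
-25 + l(7, 4)*43 = -25 + (2*4)*43 = -25 + 8*43 = -25 + 344 = 319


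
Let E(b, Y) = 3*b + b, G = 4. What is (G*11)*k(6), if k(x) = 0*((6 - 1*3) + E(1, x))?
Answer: 0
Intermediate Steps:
E(b, Y) = 4*b
k(x) = 0 (k(x) = 0*((6 - 1*3) + 4*1) = 0*((6 - 3) + 4) = 0*(3 + 4) = 0*7 = 0)
(G*11)*k(6) = (4*11)*0 = 44*0 = 0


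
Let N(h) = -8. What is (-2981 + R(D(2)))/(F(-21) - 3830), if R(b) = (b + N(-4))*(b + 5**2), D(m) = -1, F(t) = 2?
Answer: 3197/3828 ≈ 0.83516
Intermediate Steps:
R(b) = (-8 + b)*(25 + b) (R(b) = (b - 8)*(b + 5**2) = (-8 + b)*(b + 25) = (-8 + b)*(25 + b))
(-2981 + R(D(2)))/(F(-21) - 3830) = (-2981 + (-200 + (-1)**2 + 17*(-1)))/(2 - 3830) = (-2981 + (-200 + 1 - 17))/(-3828) = (-2981 - 216)*(-1/3828) = -3197*(-1/3828) = 3197/3828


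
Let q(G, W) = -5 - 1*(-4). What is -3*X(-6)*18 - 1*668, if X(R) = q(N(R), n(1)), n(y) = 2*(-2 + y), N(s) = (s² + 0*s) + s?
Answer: -614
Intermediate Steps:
N(s) = s + s² (N(s) = (s² + 0) + s = s² + s = s + s²)
n(y) = -4 + 2*y
q(G, W) = -1 (q(G, W) = -5 + 4 = -1)
X(R) = -1
-3*X(-6)*18 - 1*668 = -3*(-1)*18 - 1*668 = 3*18 - 668 = 54 - 668 = -614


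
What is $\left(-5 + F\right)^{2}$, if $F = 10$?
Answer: $25$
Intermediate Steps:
$\left(-5 + F\right)^{2} = \left(-5 + 10\right)^{2} = 5^{2} = 25$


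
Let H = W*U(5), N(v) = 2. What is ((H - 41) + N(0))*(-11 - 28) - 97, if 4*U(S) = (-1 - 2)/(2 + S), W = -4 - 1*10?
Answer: 2731/2 ≈ 1365.5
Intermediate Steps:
W = -14 (W = -4 - 10 = -14)
U(S) = -3/(4*(2 + S)) (U(S) = ((-1 - 2)/(2 + S))/4 = (-3/(2 + S))/4 = -3/(4*(2 + S)))
H = 3/2 (H = -(-42)/(8 + 4*5) = -(-42)/(8 + 20) = -(-42)/28 = -14*(-3/28) = 3/2 ≈ 1.5000)
((H - 41) + N(0))*(-11 - 28) - 97 = ((3/2 - 41) + 2)*(-11 - 28) - 97 = (-79/2 + 2)*(-39) - 97 = -75/2*(-39) - 97 = 2925/2 - 97 = 2731/2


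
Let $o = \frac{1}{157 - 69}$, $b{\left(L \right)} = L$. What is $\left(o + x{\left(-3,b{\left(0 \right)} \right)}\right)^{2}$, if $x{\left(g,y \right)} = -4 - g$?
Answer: $\frac{7569}{7744} \approx 0.9774$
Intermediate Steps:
$o = \frac{1}{88}$ ($o = \frac{1}{157 - 69} = \frac{1}{88} \approx 0.011364$)
$\left(o + x{\left(-3,b{\left(0 \right)} \right)}\right)^{2} = \left(\frac{1}{88} - 1\right)^{2} = \left(- \frac{87}{88}\right)^{2} = \frac{7569}{7744}$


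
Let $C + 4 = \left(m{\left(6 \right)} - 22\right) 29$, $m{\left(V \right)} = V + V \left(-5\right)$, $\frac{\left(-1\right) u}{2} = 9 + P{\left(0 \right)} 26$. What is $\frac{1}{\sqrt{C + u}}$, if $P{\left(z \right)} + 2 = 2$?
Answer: $- \frac{i \sqrt{339}}{678} \approx - 0.027156 i$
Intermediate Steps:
$P{\left(z \right)} = 0$ ($P{\left(z \right)} = -2 + 2 = 0$)
$u = -18$ ($u = - 2 \left(9 + 0 \cdot 26\right) = - 2 \left(9 + 0\right) = \left(-2\right) 9 = -18$)
$m{\left(V \right)} = - 4 V$ ($m{\left(V \right)} = V - 5 V = - 4 V$)
$C = -1338$ ($C = -4 + \left(\left(-4\right) 6 - 22\right) 29 = -4 + \left(-24 - 22\right) 29 = -4 - 1334 = -1338$)
$\frac{1}{\sqrt{C + u}} = \frac{1}{\sqrt{-1338 - 18}} = \frac{1}{\sqrt{-1356}} = \frac{1}{2 i \sqrt{339}} = - \frac{i \sqrt{339}}{678}$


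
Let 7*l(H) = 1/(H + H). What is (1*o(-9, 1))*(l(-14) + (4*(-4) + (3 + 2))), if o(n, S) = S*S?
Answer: -2157/196 ≈ -11.005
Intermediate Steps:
o(n, S) = S²
l(H) = 1/(14*H) (l(H) = 1/(7*(H + H)) = 1/(7*((2*H))) = (1/(2*H))/7 = 1/(14*H))
(1*o(-9, 1))*(l(-14) + (4*(-4) + (3 + 2))) = (1*1²)*((1/14)/(-14) + (4*(-4) + (3 + 2))) = (1*1)*((1/14)*(-1/14) + (-16 + 5)) = 1*(-1/196 - 11) = 1*(-2157/196) = -2157/196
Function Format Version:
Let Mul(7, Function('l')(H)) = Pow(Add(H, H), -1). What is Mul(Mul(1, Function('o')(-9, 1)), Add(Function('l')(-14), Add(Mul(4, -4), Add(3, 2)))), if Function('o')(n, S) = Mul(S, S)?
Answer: Rational(-2157, 196) ≈ -11.005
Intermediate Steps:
Function('o')(n, S) = Pow(S, 2)
Function('l')(H) = Mul(Rational(1, 14), Pow(H, -1)) (Function('l')(H) = Mul(Rational(1, 7), Pow(Add(H, H), -1)) = Mul(Rational(1, 7), Pow(Mul(2, H), -1)) = Mul(Rational(1, 7), Mul(Rational(1, 2), Pow(H, -1))) = Mul(Rational(1, 14), Pow(H, -1)))
Mul(Mul(1, Function('o')(-9, 1)), Add(Function('l')(-14), Add(Mul(4, -4), Add(3, 2)))) = Mul(Mul(1, Pow(1, 2)), Add(Mul(Rational(1, 14), Pow(-14, -1)), Add(Mul(4, -4), Add(3, 2)))) = Mul(Mul(1, 1), Add(Mul(Rational(1, 14), Rational(-1, 14)), Add(-16, 5))) = Mul(1, Add(Rational(-1, 196), -11)) = Mul(1, Rational(-2157, 196)) = Rational(-2157, 196)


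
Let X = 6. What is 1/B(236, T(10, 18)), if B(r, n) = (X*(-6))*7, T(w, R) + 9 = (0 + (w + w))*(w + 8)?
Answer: -1/252 ≈ -0.0039683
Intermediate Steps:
T(w, R) = -9 + 2*w*(8 + w) (T(w, R) = -9 + (0 + (w + w))*(w + 8) = -9 + (0 + 2*w)*(8 + w) = -9 + (2*w)*(8 + w) = -9 + 2*w*(8 + w))
B(r, n) = -252 (B(r, n) = (6*(-6))*7 = -36*7 = -252)
1/B(236, T(10, 18)) = 1/(-252) = -1/252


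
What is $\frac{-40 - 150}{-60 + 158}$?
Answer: $- \frac{95}{49} \approx -1.9388$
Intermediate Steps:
$\frac{-40 - 150}{-60 + 158} = \frac{1}{98} \left(-190\right) = - \frac{95}{49}$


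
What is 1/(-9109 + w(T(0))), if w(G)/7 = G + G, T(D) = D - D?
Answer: -1/9109 ≈ -0.00010978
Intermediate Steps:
T(D) = 0
w(G) = 14*G (w(G) = 7*(G + G) = 7*(2*G) = 14*G)
1/(-9109 + w(T(0))) = 1/(-9109 + 14*0) = 1/(-9109 + 0) = 1/(-9109) = -1/9109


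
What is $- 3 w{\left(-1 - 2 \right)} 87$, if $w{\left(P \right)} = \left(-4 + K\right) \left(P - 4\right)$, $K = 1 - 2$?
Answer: $-9135$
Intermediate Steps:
$K = -1$
$w{\left(P \right)} = 20 - 5 P$ ($w{\left(P \right)} = \left(-4 - 1\right) \left(P - 4\right) = - 5 \left(-4 + P\right) = 20 - 5 P$)
$- 3 w{\left(-1 - 2 \right)} 87 = - 3 \left(20 - 5 \left(-1 - 2\right)\right) 87 = - 3 \left(20 - -15\right) 87 = - 3 \left(20 + 15\right) 87 = \left(-3\right) 35 \cdot 87 = \left(-105\right) 87 = -9135$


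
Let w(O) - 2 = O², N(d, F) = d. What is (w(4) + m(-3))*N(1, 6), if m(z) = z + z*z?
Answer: 24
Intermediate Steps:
m(z) = z + z²
w(O) = 2 + O²
(w(4) + m(-3))*N(1, 6) = ((2 + 4²) - 3*(1 - 3))*1 = ((2 + 16) - 3*(-2))*1 = (18 + 6)*1 = 24*1 = 24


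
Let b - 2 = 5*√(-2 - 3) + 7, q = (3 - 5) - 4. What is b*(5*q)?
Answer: -270 - 150*I*√5 ≈ -270.0 - 335.41*I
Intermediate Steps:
q = -6 (q = -2 - 4 = -6)
b = 9 + 5*I*√5 (b = 2 + (5*√(-2 - 3) + 7) = 2 + (5*√(-5) + 7) = 2 + (5*(I*√5) + 7) = 2 + (5*I*√5 + 7) = 2 + (7 + 5*I*√5) = 9 + 5*I*√5 ≈ 9.0 + 11.18*I)
b*(5*q) = (9 + 5*I*√5)*(5*(-6)) = (9 + 5*I*√5)*(-30) = -270 - 150*I*√5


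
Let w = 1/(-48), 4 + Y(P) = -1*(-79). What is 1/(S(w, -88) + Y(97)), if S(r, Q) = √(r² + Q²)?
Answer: -172800/4882177 + 1776*√13033/4882177 ≈ 0.0061350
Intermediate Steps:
Y(P) = 75 (Y(P) = -4 - 1*(-79) = -4 + 79 = 75)
w = -1/48 ≈ -0.020833
S(r, Q) = √(Q² + r²)
1/(S(w, -88) + Y(97)) = 1/(√((-88)² + (-1/48)²) + 75) = 1/(√(7744 + 1/2304) + 75) = 1/(√(17842177/2304) + 75) = 1/(37*√13033/48 + 75) = 1/(75 + 37*√13033/48)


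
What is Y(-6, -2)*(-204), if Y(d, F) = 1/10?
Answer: -102/5 ≈ -20.400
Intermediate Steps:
Y(d, F) = ⅒
Y(-6, -2)*(-204) = (⅒)*(-204) = -102/5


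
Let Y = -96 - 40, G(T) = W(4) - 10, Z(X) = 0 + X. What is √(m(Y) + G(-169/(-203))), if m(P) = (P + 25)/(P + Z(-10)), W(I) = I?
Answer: 3*I*√12410/146 ≈ 2.289*I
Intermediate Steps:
Z(X) = X
G(T) = -6 (G(T) = 4 - 10 = -6)
Y = -136
m(P) = (25 + P)/(-10 + P) (m(P) = (P + 25)/(P - 10) = (25 + P)/(-10 + P))
√(m(Y) + G(-169/(-203))) = √((25 - 136)/(-10 - 136) - 6) = √(-111/(-146) - 6) = √(-1/146*(-111) - 6) = √(111/146 - 6) = √(-765/146) = 3*I*√12410/146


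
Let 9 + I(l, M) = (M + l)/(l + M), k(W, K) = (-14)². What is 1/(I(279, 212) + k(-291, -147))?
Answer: 1/188 ≈ 0.0053191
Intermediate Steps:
k(W, K) = 196
I(l, M) = -8 (I(l, M) = -9 + (M + l)/(l + M) = -9 + (M + l)/(M + l) = -9 + 1 = -8)
1/(I(279, 212) + k(-291, -147)) = 1/(-8 + 196) = 1/188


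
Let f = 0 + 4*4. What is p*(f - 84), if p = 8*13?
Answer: -7072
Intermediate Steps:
p = 104
f = 16 (f = 0 + 16 = 16)
p*(f - 84) = 104*(16 - 84) = 104*(-68) = -7072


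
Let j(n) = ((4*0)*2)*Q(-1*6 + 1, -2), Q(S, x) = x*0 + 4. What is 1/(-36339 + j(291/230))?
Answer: -1/36339 ≈ -2.7519e-5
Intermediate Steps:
Q(S, x) = 4 (Q(S, x) = 0 + 4 = 4)
j(n) = 0 (j(n) = ((4*0)*2)*4 = (0*2)*4 = 0*4 = 0)
1/(-36339 + j(291/230)) = 1/(-36339 + 0) = 1/(-36339) = -1/36339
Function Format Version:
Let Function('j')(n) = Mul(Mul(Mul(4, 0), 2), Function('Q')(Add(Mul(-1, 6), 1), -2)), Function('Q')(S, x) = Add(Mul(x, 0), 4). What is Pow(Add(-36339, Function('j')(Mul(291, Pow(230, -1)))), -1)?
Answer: Rational(-1, 36339) ≈ -2.7519e-5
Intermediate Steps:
Function('Q')(S, x) = 4 (Function('Q')(S, x) = Add(0, 4) = 4)
Function('j')(n) = 0 (Function('j')(n) = Mul(Mul(Mul(4, 0), 2), 4) = Mul(Mul(0, 2), 4) = Mul(0, 4) = 0)
Pow(Add(-36339, Function('j')(Mul(291, Pow(230, -1)))), -1) = Pow(Add(-36339, 0), -1) = Pow(-36339, -1) = Rational(-1, 36339)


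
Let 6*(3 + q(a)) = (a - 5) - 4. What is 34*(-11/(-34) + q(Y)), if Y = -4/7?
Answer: -3050/21 ≈ -145.24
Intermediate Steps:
Y = -4/7 (Y = -4*⅐ = -4/7 ≈ -0.57143)
q(a) = -9/2 + a/6 (q(a) = -3 + ((a - 5) - 4)/6 = -3 + ((-5 + a) - 4)/6 = -3 + (-9 + a)/6 = -3 + (-3/2 + a/6) = -9/2 + a/6)
34*(-11/(-34) + q(Y)) = 34*(-11/(-34) + (-9/2 + (⅙)*(-4/7))) = 34*(-11*(-1/34) + (-9/2 - 2/21)) = 34*(11/34 - 193/42) = 34*(-1525/357) = -3050/21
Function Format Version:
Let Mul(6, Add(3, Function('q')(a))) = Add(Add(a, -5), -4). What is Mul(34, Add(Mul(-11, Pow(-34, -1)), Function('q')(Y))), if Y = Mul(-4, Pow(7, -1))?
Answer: Rational(-3050, 21) ≈ -145.24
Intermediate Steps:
Y = Rational(-4, 7) (Y = Mul(-4, Rational(1, 7)) = Rational(-4, 7) ≈ -0.57143)
Function('q')(a) = Add(Rational(-9, 2), Mul(Rational(1, 6), a)) (Function('q')(a) = Add(-3, Mul(Rational(1, 6), Add(Add(a, -5), -4))) = Add(-3, Mul(Rational(1, 6), Add(Add(-5, a), -4))) = Add(-3, Mul(Rational(1, 6), Add(-9, a))) = Add(-3, Add(Rational(-3, 2), Mul(Rational(1, 6), a))) = Add(Rational(-9, 2), Mul(Rational(1, 6), a)))
Mul(34, Add(Mul(-11, Pow(-34, -1)), Function('q')(Y))) = Mul(34, Add(Mul(-11, Pow(-34, -1)), Add(Rational(-9, 2), Mul(Rational(1, 6), Rational(-4, 7))))) = Mul(34, Add(Mul(-11, Rational(-1, 34)), Add(Rational(-9, 2), Rational(-2, 21)))) = Mul(34, Add(Rational(11, 34), Rational(-193, 42))) = Mul(34, Rational(-1525, 357)) = Rational(-3050, 21)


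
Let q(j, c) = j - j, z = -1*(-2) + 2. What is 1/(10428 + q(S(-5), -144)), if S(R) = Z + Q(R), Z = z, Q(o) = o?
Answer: 1/10428 ≈ 9.5896e-5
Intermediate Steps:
z = 4 (z = 2 + 2 = 4)
Z = 4
S(R) = 4 + R
q(j, c) = 0
1/(10428 + q(S(-5), -144)) = 1/(10428 + 0) = 1/10428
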